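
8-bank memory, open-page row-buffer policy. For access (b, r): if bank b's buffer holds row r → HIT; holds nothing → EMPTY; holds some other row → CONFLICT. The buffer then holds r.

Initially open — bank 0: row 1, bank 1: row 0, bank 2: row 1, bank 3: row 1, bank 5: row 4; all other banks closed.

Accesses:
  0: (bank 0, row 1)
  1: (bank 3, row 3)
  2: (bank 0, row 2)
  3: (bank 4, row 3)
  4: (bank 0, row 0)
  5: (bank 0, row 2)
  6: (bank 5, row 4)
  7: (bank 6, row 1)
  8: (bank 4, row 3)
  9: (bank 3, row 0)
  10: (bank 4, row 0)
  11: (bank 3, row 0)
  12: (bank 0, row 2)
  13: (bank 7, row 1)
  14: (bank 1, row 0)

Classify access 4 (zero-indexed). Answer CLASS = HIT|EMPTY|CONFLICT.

  [0] b0 r1: had r1 ⇒ H
  [1] b3 r3: had r1 ⇒ C
  [2] b0 r2: had r1 ⇒ C
  [3] b4 r3: no row ⇒ E
  [4] b0 r0: had r2 ⇒ C
  [5] b0 r2: had r0 ⇒ C
  [6] b5 r4: had r4 ⇒ H
  [7] b6 r1: no row ⇒ E
  [8] b4 r3: had r3 ⇒ H
  [9] b3 r0: had r3 ⇒ C
  [10] b4 r0: had r3 ⇒ C
  [11] b3 r0: had r0 ⇒ H
  [12] b0 r2: had r2 ⇒ H
  [13] b7 r1: no row ⇒ E
  [14] b1 r0: had r0 ⇒ H

CLASS = CONFLICT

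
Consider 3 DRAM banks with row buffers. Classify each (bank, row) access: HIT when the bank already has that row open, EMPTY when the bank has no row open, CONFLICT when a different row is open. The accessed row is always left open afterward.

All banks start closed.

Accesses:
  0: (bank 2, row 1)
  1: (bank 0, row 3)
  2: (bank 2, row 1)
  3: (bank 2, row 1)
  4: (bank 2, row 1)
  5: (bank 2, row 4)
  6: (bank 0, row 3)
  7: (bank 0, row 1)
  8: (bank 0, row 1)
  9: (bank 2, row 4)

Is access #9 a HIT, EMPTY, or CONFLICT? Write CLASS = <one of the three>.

#0 (2,1) E
#1 (0,3) E
#2 (2,1) H  (was 1)
#3 (2,1) H  (was 1)
#4 (2,1) H  (was 1)
#5 (2,4) C  (was 1)
#6 (0,3) H  (was 3)
#7 (0,1) C  (was 3)
#8 (0,1) H  (was 1)
#9 (2,4) H  (was 4)

CLASS = HIT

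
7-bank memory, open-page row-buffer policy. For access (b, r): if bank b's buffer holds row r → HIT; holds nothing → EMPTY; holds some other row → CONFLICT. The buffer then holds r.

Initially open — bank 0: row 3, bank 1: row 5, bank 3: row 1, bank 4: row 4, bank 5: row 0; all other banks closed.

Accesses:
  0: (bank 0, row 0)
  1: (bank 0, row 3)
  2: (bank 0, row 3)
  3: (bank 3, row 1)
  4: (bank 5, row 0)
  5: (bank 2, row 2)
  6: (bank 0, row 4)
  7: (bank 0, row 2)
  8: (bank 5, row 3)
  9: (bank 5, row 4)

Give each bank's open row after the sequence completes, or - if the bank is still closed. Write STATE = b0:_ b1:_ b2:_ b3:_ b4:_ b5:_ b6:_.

STATE = b0:2 b1:5 b2:2 b3:1 b4:4 b5:4 b6:-

step 0: bank0 3->0 [CONFLICT]
step 1: bank0 0->3 [CONFLICT]
step 2: bank0 3->3 [HIT]
step 3: bank3 1->1 [HIT]
step 4: bank5 0->0 [HIT]
step 5: bank2 None->2 [EMPTY]
step 6: bank0 3->4 [CONFLICT]
step 7: bank0 4->2 [CONFLICT]
step 8: bank5 0->3 [CONFLICT]
step 9: bank5 3->4 [CONFLICT]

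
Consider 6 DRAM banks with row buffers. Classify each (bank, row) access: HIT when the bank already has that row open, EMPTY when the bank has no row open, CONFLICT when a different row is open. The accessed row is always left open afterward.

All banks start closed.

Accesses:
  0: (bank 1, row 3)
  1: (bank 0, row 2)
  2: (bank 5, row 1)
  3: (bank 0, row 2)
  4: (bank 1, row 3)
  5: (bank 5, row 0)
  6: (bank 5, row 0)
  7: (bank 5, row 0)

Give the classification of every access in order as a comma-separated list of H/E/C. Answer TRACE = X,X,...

0: bank 1 row 3 — prev None → EMPTY
1: bank 0 row 2 — prev None → EMPTY
2: bank 5 row 1 — prev None → EMPTY
3: bank 0 row 2 — prev 2 → HIT
4: bank 1 row 3 — prev 3 → HIT
5: bank 5 row 0 — prev 1 → CONFLICT
6: bank 5 row 0 — prev 0 → HIT
7: bank 5 row 0 — prev 0 → HIT

TRACE = E,E,E,H,H,C,H,H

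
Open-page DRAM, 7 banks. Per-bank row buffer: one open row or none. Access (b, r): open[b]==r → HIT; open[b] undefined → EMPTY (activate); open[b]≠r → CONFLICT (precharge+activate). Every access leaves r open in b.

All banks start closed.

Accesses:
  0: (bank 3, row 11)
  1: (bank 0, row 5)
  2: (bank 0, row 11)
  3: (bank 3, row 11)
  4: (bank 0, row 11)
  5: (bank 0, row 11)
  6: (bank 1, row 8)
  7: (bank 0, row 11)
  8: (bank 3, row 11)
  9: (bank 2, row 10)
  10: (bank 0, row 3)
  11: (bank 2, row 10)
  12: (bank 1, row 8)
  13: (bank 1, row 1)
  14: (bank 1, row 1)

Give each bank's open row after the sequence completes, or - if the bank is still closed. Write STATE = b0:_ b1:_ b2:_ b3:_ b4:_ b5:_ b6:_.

STATE = b0:3 b1:1 b2:10 b3:11 b4:- b5:- b6:-

  [0] b3 r11: no row ⇒ E
  [1] b0 r5: no row ⇒ E
  [2] b0 r11: had r5 ⇒ C
  [3] b3 r11: had r11 ⇒ H
  [4] b0 r11: had r11 ⇒ H
  [5] b0 r11: had r11 ⇒ H
  [6] b1 r8: no row ⇒ E
  [7] b0 r11: had r11 ⇒ H
  [8] b3 r11: had r11 ⇒ H
  [9] b2 r10: no row ⇒ E
  [10] b0 r3: had r11 ⇒ C
  [11] b2 r10: had r10 ⇒ H
  [12] b1 r8: had r8 ⇒ H
  [13] b1 r1: had r8 ⇒ C
  [14] b1 r1: had r1 ⇒ H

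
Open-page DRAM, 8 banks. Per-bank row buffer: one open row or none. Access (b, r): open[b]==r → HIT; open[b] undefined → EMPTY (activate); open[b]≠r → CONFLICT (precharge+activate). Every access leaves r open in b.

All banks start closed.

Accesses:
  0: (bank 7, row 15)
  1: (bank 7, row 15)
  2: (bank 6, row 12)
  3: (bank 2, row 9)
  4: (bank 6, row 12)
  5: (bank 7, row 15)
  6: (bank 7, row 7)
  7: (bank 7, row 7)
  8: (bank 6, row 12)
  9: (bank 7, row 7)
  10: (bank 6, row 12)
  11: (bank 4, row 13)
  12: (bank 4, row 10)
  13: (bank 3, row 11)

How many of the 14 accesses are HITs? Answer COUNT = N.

COUNT = 7

  [0] b7 r15: no row ⇒ E
  [1] b7 r15: had r15 ⇒ H
  [2] b6 r12: no row ⇒ E
  [3] b2 r9: no row ⇒ E
  [4] b6 r12: had r12 ⇒ H
  [5] b7 r15: had r15 ⇒ H
  [6] b7 r7: had r15 ⇒ C
  [7] b7 r7: had r7 ⇒ H
  [8] b6 r12: had r12 ⇒ H
  [9] b7 r7: had r7 ⇒ H
  [10] b6 r12: had r12 ⇒ H
  [11] b4 r13: no row ⇒ E
  [12] b4 r10: had r13 ⇒ C
  [13] b3 r11: no row ⇒ E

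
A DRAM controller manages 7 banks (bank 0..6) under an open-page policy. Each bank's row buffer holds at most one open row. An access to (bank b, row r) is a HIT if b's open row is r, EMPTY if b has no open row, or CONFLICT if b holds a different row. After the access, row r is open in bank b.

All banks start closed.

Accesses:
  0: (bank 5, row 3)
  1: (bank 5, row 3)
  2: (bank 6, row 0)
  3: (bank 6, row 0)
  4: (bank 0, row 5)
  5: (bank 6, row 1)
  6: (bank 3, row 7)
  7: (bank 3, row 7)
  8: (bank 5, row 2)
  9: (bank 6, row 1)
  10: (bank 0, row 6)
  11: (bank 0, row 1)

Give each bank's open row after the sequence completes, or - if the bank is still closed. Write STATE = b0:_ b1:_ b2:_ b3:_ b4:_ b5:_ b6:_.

0: bank 5 row 3 — prev None → EMPTY
1: bank 5 row 3 — prev 3 → HIT
2: bank 6 row 0 — prev None → EMPTY
3: bank 6 row 0 — prev 0 → HIT
4: bank 0 row 5 — prev None → EMPTY
5: bank 6 row 1 — prev 0 → CONFLICT
6: bank 3 row 7 — prev None → EMPTY
7: bank 3 row 7 — prev 7 → HIT
8: bank 5 row 2 — prev 3 → CONFLICT
9: bank 6 row 1 — prev 1 → HIT
10: bank 0 row 6 — prev 5 → CONFLICT
11: bank 0 row 1 — prev 6 → CONFLICT

STATE = b0:1 b1:- b2:- b3:7 b4:- b5:2 b6:1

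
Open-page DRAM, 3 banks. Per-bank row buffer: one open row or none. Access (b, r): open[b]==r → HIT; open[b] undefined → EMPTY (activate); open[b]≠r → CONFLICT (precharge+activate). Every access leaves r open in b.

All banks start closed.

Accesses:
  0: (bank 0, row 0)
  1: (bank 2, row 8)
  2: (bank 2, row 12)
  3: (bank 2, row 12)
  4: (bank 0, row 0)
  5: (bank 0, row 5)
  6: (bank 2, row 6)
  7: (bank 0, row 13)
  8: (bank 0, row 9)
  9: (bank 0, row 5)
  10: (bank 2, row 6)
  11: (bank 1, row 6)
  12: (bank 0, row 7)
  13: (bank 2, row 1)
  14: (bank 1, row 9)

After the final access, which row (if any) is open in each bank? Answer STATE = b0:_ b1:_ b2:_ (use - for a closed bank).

STATE = b0:7 b1:9 b2:1

#0 (0,0) E
#1 (2,8) E
#2 (2,12) C  (was 8)
#3 (2,12) H  (was 12)
#4 (0,0) H  (was 0)
#5 (0,5) C  (was 0)
#6 (2,6) C  (was 12)
#7 (0,13) C  (was 5)
#8 (0,9) C  (was 13)
#9 (0,5) C  (was 9)
#10 (2,6) H  (was 6)
#11 (1,6) E
#12 (0,7) C  (was 5)
#13 (2,1) C  (was 6)
#14 (1,9) C  (was 6)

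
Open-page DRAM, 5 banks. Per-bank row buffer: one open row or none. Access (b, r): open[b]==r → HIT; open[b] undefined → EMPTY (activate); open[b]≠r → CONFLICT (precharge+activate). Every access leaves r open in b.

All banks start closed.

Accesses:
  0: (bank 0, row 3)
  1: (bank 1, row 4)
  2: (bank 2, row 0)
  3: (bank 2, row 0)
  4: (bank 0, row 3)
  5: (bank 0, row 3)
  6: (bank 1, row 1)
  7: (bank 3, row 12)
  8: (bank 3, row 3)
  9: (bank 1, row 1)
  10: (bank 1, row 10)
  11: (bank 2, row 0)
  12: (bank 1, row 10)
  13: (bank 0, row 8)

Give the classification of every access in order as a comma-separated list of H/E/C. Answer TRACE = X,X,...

#0 (0,3) E
#1 (1,4) E
#2 (2,0) E
#3 (2,0) H  (was 0)
#4 (0,3) H  (was 3)
#5 (0,3) H  (was 3)
#6 (1,1) C  (was 4)
#7 (3,12) E
#8 (3,3) C  (was 12)
#9 (1,1) H  (was 1)
#10 (1,10) C  (was 1)
#11 (2,0) H  (was 0)
#12 (1,10) H  (was 10)
#13 (0,8) C  (was 3)

TRACE = E,E,E,H,H,H,C,E,C,H,C,H,H,C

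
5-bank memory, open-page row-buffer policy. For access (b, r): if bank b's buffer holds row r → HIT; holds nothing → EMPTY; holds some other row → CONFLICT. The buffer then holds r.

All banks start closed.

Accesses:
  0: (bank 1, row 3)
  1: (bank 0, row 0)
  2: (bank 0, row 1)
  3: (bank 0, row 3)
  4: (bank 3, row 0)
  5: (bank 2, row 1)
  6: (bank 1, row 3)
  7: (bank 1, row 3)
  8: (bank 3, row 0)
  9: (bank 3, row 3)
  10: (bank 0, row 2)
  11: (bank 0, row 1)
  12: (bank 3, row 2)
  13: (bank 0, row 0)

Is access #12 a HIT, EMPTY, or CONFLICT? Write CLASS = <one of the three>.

CLASS = CONFLICT

  [0] b1 r3: no row ⇒ E
  [1] b0 r0: no row ⇒ E
  [2] b0 r1: had r0 ⇒ C
  [3] b0 r3: had r1 ⇒ C
  [4] b3 r0: no row ⇒ E
  [5] b2 r1: no row ⇒ E
  [6] b1 r3: had r3 ⇒ H
  [7] b1 r3: had r3 ⇒ H
  [8] b3 r0: had r0 ⇒ H
  [9] b3 r3: had r0 ⇒ C
  [10] b0 r2: had r3 ⇒ C
  [11] b0 r1: had r2 ⇒ C
  [12] b3 r2: had r3 ⇒ C
  [13] b0 r0: had r1 ⇒ C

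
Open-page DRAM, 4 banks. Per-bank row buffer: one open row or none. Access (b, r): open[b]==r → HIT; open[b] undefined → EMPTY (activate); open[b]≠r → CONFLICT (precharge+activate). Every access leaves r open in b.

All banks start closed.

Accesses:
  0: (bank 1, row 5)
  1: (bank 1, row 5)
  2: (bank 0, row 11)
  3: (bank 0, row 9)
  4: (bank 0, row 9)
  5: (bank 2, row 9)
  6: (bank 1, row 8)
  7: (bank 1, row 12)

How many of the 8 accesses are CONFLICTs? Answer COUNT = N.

COUNT = 3

#0 (1,5) E
#1 (1,5) H  (was 5)
#2 (0,11) E
#3 (0,9) C  (was 11)
#4 (0,9) H  (was 9)
#5 (2,9) E
#6 (1,8) C  (was 5)
#7 (1,12) C  (was 8)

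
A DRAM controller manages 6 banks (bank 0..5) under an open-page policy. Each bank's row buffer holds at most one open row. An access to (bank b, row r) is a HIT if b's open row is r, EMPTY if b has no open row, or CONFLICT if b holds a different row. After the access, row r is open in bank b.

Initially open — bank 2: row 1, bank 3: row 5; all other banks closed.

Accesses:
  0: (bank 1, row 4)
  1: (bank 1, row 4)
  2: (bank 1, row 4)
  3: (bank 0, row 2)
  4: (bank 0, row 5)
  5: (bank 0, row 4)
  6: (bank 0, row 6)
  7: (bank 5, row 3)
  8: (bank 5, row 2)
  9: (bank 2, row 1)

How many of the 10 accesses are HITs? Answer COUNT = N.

COUNT = 3

step 0: bank1 None->4 [EMPTY]
step 1: bank1 4->4 [HIT]
step 2: bank1 4->4 [HIT]
step 3: bank0 None->2 [EMPTY]
step 4: bank0 2->5 [CONFLICT]
step 5: bank0 5->4 [CONFLICT]
step 6: bank0 4->6 [CONFLICT]
step 7: bank5 None->3 [EMPTY]
step 8: bank5 3->2 [CONFLICT]
step 9: bank2 1->1 [HIT]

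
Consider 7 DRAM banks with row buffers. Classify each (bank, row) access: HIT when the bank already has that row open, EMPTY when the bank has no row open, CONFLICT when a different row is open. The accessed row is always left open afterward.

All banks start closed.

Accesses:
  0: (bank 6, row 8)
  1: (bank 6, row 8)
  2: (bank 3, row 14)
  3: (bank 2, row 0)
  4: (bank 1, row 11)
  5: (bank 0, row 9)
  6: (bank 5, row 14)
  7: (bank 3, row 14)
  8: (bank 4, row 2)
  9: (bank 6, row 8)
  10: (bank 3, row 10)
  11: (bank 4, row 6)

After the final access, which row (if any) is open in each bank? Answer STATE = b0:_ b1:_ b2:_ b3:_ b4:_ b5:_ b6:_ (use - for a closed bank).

#0 (6,8) E
#1 (6,8) H  (was 8)
#2 (3,14) E
#3 (2,0) E
#4 (1,11) E
#5 (0,9) E
#6 (5,14) E
#7 (3,14) H  (was 14)
#8 (4,2) E
#9 (6,8) H  (was 8)
#10 (3,10) C  (was 14)
#11 (4,6) C  (was 2)

STATE = b0:9 b1:11 b2:0 b3:10 b4:6 b5:14 b6:8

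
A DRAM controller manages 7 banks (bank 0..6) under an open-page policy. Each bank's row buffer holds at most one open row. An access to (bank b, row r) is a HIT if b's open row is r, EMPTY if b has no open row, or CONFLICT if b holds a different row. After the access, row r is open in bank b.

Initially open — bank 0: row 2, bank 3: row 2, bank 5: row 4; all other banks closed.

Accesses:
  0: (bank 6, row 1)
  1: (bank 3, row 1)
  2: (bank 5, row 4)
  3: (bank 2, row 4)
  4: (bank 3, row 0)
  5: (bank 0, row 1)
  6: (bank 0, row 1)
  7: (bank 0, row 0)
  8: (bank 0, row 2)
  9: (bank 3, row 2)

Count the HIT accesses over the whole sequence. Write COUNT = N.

COUNT = 2

0: bank 6 row 1 — prev None → EMPTY
1: bank 3 row 1 — prev 2 → CONFLICT
2: bank 5 row 4 — prev 4 → HIT
3: bank 2 row 4 — prev None → EMPTY
4: bank 3 row 0 — prev 1 → CONFLICT
5: bank 0 row 1 — prev 2 → CONFLICT
6: bank 0 row 1 — prev 1 → HIT
7: bank 0 row 0 — prev 1 → CONFLICT
8: bank 0 row 2 — prev 0 → CONFLICT
9: bank 3 row 2 — prev 0 → CONFLICT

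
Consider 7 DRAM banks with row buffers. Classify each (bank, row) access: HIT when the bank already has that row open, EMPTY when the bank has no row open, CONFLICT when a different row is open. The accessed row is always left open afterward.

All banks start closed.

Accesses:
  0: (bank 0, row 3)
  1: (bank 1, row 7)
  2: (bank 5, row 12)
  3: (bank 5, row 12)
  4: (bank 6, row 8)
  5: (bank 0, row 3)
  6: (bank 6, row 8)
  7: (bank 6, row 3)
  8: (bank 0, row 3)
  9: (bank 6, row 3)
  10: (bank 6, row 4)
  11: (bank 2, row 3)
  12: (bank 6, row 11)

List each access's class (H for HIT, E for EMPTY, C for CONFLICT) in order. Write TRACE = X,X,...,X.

0: bank 0 row 3 — prev None → EMPTY
1: bank 1 row 7 — prev None → EMPTY
2: bank 5 row 12 — prev None → EMPTY
3: bank 5 row 12 — prev 12 → HIT
4: bank 6 row 8 — prev None → EMPTY
5: bank 0 row 3 — prev 3 → HIT
6: bank 6 row 8 — prev 8 → HIT
7: bank 6 row 3 — prev 8 → CONFLICT
8: bank 0 row 3 — prev 3 → HIT
9: bank 6 row 3 — prev 3 → HIT
10: bank 6 row 4 — prev 3 → CONFLICT
11: bank 2 row 3 — prev None → EMPTY
12: bank 6 row 11 — prev 4 → CONFLICT

TRACE = E,E,E,H,E,H,H,C,H,H,C,E,C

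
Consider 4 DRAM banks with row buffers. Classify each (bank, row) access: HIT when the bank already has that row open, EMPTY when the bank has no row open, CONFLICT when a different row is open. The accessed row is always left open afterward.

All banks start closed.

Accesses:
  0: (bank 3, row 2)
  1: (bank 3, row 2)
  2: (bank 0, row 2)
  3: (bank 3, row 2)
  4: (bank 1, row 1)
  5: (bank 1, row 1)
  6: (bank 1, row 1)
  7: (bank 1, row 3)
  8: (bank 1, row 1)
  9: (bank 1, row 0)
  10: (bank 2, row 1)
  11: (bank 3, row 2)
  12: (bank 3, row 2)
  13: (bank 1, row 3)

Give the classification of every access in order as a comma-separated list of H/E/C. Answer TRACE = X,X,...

0: bank 3 row 2 — prev None → EMPTY
1: bank 3 row 2 — prev 2 → HIT
2: bank 0 row 2 — prev None → EMPTY
3: bank 3 row 2 — prev 2 → HIT
4: bank 1 row 1 — prev None → EMPTY
5: bank 1 row 1 — prev 1 → HIT
6: bank 1 row 1 — prev 1 → HIT
7: bank 1 row 3 — prev 1 → CONFLICT
8: bank 1 row 1 — prev 3 → CONFLICT
9: bank 1 row 0 — prev 1 → CONFLICT
10: bank 2 row 1 — prev None → EMPTY
11: bank 3 row 2 — prev 2 → HIT
12: bank 3 row 2 — prev 2 → HIT
13: bank 1 row 3 — prev 0 → CONFLICT

TRACE = E,H,E,H,E,H,H,C,C,C,E,H,H,C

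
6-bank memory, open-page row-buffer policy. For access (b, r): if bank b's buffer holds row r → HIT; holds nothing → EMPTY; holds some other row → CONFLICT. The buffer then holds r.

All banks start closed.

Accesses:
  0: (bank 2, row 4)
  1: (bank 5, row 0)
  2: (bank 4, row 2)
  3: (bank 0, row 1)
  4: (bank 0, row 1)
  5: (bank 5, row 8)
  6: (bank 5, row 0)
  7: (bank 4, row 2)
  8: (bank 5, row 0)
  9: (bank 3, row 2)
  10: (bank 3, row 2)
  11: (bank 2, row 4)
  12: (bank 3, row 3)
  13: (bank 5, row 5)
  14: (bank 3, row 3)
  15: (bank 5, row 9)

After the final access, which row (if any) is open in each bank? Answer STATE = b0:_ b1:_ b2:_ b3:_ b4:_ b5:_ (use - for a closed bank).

STATE = b0:1 b1:- b2:4 b3:3 b4:2 b5:9

step 0: bank2 None->4 [EMPTY]
step 1: bank5 None->0 [EMPTY]
step 2: bank4 None->2 [EMPTY]
step 3: bank0 None->1 [EMPTY]
step 4: bank0 1->1 [HIT]
step 5: bank5 0->8 [CONFLICT]
step 6: bank5 8->0 [CONFLICT]
step 7: bank4 2->2 [HIT]
step 8: bank5 0->0 [HIT]
step 9: bank3 None->2 [EMPTY]
step 10: bank3 2->2 [HIT]
step 11: bank2 4->4 [HIT]
step 12: bank3 2->3 [CONFLICT]
step 13: bank5 0->5 [CONFLICT]
step 14: bank3 3->3 [HIT]
step 15: bank5 5->9 [CONFLICT]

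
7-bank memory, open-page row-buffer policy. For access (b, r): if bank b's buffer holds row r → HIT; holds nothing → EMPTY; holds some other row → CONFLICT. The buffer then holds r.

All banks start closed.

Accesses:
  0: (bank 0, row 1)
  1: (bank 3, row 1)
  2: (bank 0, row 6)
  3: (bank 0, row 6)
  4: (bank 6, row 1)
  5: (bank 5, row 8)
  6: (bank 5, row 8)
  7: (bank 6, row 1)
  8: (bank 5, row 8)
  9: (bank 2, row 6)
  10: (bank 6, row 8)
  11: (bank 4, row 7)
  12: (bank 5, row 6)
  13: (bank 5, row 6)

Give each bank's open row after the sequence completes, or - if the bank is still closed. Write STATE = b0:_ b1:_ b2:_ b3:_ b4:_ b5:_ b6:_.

STATE = b0:6 b1:- b2:6 b3:1 b4:7 b5:6 b6:8

#0 (0,1) E
#1 (3,1) E
#2 (0,6) C  (was 1)
#3 (0,6) H  (was 6)
#4 (6,1) E
#5 (5,8) E
#6 (5,8) H  (was 8)
#7 (6,1) H  (was 1)
#8 (5,8) H  (was 8)
#9 (2,6) E
#10 (6,8) C  (was 1)
#11 (4,7) E
#12 (5,6) C  (was 8)
#13 (5,6) H  (was 6)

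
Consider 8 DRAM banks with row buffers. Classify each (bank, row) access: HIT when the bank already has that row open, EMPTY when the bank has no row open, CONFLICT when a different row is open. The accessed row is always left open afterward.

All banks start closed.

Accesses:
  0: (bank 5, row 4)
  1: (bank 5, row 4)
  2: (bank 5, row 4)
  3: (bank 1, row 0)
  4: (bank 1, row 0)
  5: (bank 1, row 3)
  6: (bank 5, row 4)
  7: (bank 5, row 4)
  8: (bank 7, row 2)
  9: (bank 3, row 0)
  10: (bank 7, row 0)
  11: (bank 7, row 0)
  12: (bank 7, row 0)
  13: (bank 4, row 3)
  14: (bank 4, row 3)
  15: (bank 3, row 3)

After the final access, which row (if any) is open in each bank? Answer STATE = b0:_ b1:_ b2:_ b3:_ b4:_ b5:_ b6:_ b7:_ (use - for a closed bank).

#0 (5,4) E
#1 (5,4) H  (was 4)
#2 (5,4) H  (was 4)
#3 (1,0) E
#4 (1,0) H  (was 0)
#5 (1,3) C  (was 0)
#6 (5,4) H  (was 4)
#7 (5,4) H  (was 4)
#8 (7,2) E
#9 (3,0) E
#10 (7,0) C  (was 2)
#11 (7,0) H  (was 0)
#12 (7,0) H  (was 0)
#13 (4,3) E
#14 (4,3) H  (was 3)
#15 (3,3) C  (was 0)

STATE = b0:- b1:3 b2:- b3:3 b4:3 b5:4 b6:- b7:0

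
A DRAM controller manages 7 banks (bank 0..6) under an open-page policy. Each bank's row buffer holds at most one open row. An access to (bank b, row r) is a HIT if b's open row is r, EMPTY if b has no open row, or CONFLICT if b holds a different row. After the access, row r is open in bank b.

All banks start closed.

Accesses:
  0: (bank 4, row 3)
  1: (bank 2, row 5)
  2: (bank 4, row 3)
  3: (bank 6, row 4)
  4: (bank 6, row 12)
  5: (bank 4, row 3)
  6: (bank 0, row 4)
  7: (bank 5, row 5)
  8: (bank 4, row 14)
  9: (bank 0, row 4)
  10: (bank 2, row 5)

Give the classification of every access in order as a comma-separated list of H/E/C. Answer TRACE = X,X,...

TRACE = E,E,H,E,C,H,E,E,C,H,H

  [0] b4 r3: no row ⇒ E
  [1] b2 r5: no row ⇒ E
  [2] b4 r3: had r3 ⇒ H
  [3] b6 r4: no row ⇒ E
  [4] b6 r12: had r4 ⇒ C
  [5] b4 r3: had r3 ⇒ H
  [6] b0 r4: no row ⇒ E
  [7] b5 r5: no row ⇒ E
  [8] b4 r14: had r3 ⇒ C
  [9] b0 r4: had r4 ⇒ H
  [10] b2 r5: had r5 ⇒ H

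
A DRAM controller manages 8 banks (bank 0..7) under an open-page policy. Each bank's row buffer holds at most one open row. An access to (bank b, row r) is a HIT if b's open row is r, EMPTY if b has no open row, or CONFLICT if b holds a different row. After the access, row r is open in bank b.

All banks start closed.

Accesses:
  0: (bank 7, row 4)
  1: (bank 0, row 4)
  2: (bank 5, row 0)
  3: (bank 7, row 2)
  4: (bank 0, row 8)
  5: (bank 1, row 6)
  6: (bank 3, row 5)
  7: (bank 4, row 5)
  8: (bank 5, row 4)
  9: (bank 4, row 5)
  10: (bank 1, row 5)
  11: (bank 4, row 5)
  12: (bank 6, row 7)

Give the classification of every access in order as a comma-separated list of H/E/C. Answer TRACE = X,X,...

TRACE = E,E,E,C,C,E,E,E,C,H,C,H,E

0: bank 7 row 4 — prev None → EMPTY
1: bank 0 row 4 — prev None → EMPTY
2: bank 5 row 0 — prev None → EMPTY
3: bank 7 row 2 — prev 4 → CONFLICT
4: bank 0 row 8 — prev 4 → CONFLICT
5: bank 1 row 6 — prev None → EMPTY
6: bank 3 row 5 — prev None → EMPTY
7: bank 4 row 5 — prev None → EMPTY
8: bank 5 row 4 — prev 0 → CONFLICT
9: bank 4 row 5 — prev 5 → HIT
10: bank 1 row 5 — prev 6 → CONFLICT
11: bank 4 row 5 — prev 5 → HIT
12: bank 6 row 7 — prev None → EMPTY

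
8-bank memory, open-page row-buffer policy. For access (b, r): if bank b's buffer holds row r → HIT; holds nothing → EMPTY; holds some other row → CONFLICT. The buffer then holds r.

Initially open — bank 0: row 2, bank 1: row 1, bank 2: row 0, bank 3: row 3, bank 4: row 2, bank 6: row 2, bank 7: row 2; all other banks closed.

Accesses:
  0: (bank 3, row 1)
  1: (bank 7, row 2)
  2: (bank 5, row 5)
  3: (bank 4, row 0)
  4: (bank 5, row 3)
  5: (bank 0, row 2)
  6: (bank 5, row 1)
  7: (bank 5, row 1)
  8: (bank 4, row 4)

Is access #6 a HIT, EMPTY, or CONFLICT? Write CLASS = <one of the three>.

CLASS = CONFLICT

0: bank 3 row 1 — prev 3 → CONFLICT
1: bank 7 row 2 — prev 2 → HIT
2: bank 5 row 5 — prev None → EMPTY
3: bank 4 row 0 — prev 2 → CONFLICT
4: bank 5 row 3 — prev 5 → CONFLICT
5: bank 0 row 2 — prev 2 → HIT
6: bank 5 row 1 — prev 3 → CONFLICT
7: bank 5 row 1 — prev 1 → HIT
8: bank 4 row 4 — prev 0 → CONFLICT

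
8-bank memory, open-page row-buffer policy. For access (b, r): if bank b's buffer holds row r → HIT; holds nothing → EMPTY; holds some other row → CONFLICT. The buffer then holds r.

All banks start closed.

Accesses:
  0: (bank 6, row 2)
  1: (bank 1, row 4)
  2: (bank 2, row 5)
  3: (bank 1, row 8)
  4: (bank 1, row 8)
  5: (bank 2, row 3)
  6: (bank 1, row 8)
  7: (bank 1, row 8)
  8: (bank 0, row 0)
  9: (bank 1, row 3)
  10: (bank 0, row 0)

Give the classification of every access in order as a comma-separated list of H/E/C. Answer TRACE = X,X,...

0: bank 6 row 2 — prev None → EMPTY
1: bank 1 row 4 — prev None → EMPTY
2: bank 2 row 5 — prev None → EMPTY
3: bank 1 row 8 — prev 4 → CONFLICT
4: bank 1 row 8 — prev 8 → HIT
5: bank 2 row 3 — prev 5 → CONFLICT
6: bank 1 row 8 — prev 8 → HIT
7: bank 1 row 8 — prev 8 → HIT
8: bank 0 row 0 — prev None → EMPTY
9: bank 1 row 3 — prev 8 → CONFLICT
10: bank 0 row 0 — prev 0 → HIT

TRACE = E,E,E,C,H,C,H,H,E,C,H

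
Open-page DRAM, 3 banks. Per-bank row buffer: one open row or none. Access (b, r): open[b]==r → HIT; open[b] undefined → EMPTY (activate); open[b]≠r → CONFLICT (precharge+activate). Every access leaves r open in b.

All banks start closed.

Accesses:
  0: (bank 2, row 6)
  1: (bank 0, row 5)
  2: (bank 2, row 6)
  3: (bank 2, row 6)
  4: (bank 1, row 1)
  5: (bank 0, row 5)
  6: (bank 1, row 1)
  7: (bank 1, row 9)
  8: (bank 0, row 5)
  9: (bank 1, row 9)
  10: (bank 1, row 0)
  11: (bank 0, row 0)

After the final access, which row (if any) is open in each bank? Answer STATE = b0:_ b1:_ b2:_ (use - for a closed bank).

STATE = b0:0 b1:0 b2:6

0: bank 2 row 6 — prev None → EMPTY
1: bank 0 row 5 — prev None → EMPTY
2: bank 2 row 6 — prev 6 → HIT
3: bank 2 row 6 — prev 6 → HIT
4: bank 1 row 1 — prev None → EMPTY
5: bank 0 row 5 — prev 5 → HIT
6: bank 1 row 1 — prev 1 → HIT
7: bank 1 row 9 — prev 1 → CONFLICT
8: bank 0 row 5 — prev 5 → HIT
9: bank 1 row 9 — prev 9 → HIT
10: bank 1 row 0 — prev 9 → CONFLICT
11: bank 0 row 0 — prev 5 → CONFLICT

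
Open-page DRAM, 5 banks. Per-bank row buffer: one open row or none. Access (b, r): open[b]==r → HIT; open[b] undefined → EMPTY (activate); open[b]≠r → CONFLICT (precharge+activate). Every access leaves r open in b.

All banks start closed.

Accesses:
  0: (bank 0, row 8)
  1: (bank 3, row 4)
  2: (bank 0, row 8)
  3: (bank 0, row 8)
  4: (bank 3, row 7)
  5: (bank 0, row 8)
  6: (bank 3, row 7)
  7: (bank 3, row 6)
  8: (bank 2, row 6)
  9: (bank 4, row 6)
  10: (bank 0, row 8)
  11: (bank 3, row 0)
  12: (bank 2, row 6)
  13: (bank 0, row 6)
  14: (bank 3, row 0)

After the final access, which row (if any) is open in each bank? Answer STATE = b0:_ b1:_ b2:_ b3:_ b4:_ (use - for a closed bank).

STATE = b0:6 b1:- b2:6 b3:0 b4:6

0: bank 0 row 8 — prev None → EMPTY
1: bank 3 row 4 — prev None → EMPTY
2: bank 0 row 8 — prev 8 → HIT
3: bank 0 row 8 — prev 8 → HIT
4: bank 3 row 7 — prev 4 → CONFLICT
5: bank 0 row 8 — prev 8 → HIT
6: bank 3 row 7 — prev 7 → HIT
7: bank 3 row 6 — prev 7 → CONFLICT
8: bank 2 row 6 — prev None → EMPTY
9: bank 4 row 6 — prev None → EMPTY
10: bank 0 row 8 — prev 8 → HIT
11: bank 3 row 0 — prev 6 → CONFLICT
12: bank 2 row 6 — prev 6 → HIT
13: bank 0 row 6 — prev 8 → CONFLICT
14: bank 3 row 0 — prev 0 → HIT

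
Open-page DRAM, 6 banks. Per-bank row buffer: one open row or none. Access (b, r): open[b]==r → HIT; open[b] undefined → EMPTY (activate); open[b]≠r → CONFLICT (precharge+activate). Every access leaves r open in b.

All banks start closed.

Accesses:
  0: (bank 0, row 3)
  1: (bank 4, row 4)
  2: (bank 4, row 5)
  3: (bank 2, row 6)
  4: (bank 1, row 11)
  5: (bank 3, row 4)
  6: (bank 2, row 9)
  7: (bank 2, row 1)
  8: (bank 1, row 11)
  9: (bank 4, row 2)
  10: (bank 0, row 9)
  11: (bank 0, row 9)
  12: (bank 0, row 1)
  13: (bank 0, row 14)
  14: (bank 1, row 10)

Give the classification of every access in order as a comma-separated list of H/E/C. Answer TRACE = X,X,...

step 0: bank0 None->3 [EMPTY]
step 1: bank4 None->4 [EMPTY]
step 2: bank4 4->5 [CONFLICT]
step 3: bank2 None->6 [EMPTY]
step 4: bank1 None->11 [EMPTY]
step 5: bank3 None->4 [EMPTY]
step 6: bank2 6->9 [CONFLICT]
step 7: bank2 9->1 [CONFLICT]
step 8: bank1 11->11 [HIT]
step 9: bank4 5->2 [CONFLICT]
step 10: bank0 3->9 [CONFLICT]
step 11: bank0 9->9 [HIT]
step 12: bank0 9->1 [CONFLICT]
step 13: bank0 1->14 [CONFLICT]
step 14: bank1 11->10 [CONFLICT]

TRACE = E,E,C,E,E,E,C,C,H,C,C,H,C,C,C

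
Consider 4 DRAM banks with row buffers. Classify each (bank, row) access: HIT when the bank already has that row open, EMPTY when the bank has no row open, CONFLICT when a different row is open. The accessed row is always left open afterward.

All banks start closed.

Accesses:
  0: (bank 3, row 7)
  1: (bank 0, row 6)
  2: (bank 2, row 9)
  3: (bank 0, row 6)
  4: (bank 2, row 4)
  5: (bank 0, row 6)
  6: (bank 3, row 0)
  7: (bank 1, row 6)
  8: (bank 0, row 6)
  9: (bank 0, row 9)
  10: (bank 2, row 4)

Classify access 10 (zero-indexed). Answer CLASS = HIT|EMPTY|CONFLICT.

CLASS = HIT

  [0] b3 r7: no row ⇒ E
  [1] b0 r6: no row ⇒ E
  [2] b2 r9: no row ⇒ E
  [3] b0 r6: had r6 ⇒ H
  [4] b2 r4: had r9 ⇒ C
  [5] b0 r6: had r6 ⇒ H
  [6] b3 r0: had r7 ⇒ C
  [7] b1 r6: no row ⇒ E
  [8] b0 r6: had r6 ⇒ H
  [9] b0 r9: had r6 ⇒ C
  [10] b2 r4: had r4 ⇒ H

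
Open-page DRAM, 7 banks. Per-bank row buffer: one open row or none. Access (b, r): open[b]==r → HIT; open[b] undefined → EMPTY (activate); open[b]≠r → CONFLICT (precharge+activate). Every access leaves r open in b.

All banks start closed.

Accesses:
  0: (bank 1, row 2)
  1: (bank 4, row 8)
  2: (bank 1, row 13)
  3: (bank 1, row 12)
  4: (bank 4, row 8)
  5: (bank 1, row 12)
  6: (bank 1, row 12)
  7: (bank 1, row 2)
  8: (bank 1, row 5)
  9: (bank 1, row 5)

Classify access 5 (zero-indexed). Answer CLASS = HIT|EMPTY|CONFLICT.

#0 (1,2) E
#1 (4,8) E
#2 (1,13) C  (was 2)
#3 (1,12) C  (was 13)
#4 (4,8) H  (was 8)
#5 (1,12) H  (was 12)
#6 (1,12) H  (was 12)
#7 (1,2) C  (was 12)
#8 (1,5) C  (was 2)
#9 (1,5) H  (was 5)

CLASS = HIT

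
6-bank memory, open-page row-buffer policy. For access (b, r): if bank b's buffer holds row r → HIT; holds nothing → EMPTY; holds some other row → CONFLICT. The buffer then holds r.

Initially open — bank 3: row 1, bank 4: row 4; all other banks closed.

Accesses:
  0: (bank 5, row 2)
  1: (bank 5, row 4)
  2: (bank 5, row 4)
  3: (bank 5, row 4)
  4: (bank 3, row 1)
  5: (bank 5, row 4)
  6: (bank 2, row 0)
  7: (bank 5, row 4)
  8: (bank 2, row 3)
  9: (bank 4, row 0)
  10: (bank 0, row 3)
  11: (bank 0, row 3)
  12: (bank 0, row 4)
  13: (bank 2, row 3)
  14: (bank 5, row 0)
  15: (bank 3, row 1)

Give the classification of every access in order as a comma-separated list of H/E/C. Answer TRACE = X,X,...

TRACE = E,C,H,H,H,H,E,H,C,C,E,H,C,H,C,H

#0 (5,2) E
#1 (5,4) C  (was 2)
#2 (5,4) H  (was 4)
#3 (5,4) H  (was 4)
#4 (3,1) H  (was 1)
#5 (5,4) H  (was 4)
#6 (2,0) E
#7 (5,4) H  (was 4)
#8 (2,3) C  (was 0)
#9 (4,0) C  (was 4)
#10 (0,3) E
#11 (0,3) H  (was 3)
#12 (0,4) C  (was 3)
#13 (2,3) H  (was 3)
#14 (5,0) C  (was 4)
#15 (3,1) H  (was 1)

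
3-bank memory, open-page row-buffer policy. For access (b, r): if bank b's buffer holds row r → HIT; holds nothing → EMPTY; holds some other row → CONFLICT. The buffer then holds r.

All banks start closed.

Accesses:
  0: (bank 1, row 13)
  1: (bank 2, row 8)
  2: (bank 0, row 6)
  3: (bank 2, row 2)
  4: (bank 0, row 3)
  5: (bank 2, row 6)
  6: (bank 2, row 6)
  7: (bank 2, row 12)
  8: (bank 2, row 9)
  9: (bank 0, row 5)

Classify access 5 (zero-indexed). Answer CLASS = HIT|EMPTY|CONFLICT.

CLASS = CONFLICT

#0 (1,13) E
#1 (2,8) E
#2 (0,6) E
#3 (2,2) C  (was 8)
#4 (0,3) C  (was 6)
#5 (2,6) C  (was 2)
#6 (2,6) H  (was 6)
#7 (2,12) C  (was 6)
#8 (2,9) C  (was 12)
#9 (0,5) C  (was 3)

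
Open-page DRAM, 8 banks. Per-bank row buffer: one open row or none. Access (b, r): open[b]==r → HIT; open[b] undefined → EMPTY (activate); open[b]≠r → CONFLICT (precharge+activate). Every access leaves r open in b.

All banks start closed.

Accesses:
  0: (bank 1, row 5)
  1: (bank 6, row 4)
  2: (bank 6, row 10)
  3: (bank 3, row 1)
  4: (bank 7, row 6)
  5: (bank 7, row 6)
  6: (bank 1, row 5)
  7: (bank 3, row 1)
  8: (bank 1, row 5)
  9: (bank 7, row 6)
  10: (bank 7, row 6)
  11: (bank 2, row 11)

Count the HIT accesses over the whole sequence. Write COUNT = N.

#0 (1,5) E
#1 (6,4) E
#2 (6,10) C  (was 4)
#3 (3,1) E
#4 (7,6) E
#5 (7,6) H  (was 6)
#6 (1,5) H  (was 5)
#7 (3,1) H  (was 1)
#8 (1,5) H  (was 5)
#9 (7,6) H  (was 6)
#10 (7,6) H  (was 6)
#11 (2,11) E

COUNT = 6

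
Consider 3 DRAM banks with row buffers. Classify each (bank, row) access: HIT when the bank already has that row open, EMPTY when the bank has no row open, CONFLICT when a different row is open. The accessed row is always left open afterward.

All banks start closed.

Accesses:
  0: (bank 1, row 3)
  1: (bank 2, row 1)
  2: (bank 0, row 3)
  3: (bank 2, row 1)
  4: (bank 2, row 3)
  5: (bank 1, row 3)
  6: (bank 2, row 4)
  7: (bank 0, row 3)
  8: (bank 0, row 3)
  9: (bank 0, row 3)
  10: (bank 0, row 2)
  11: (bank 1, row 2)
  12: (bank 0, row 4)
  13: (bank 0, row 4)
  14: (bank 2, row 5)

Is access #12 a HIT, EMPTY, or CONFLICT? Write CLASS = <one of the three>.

CLASS = CONFLICT

0: bank 1 row 3 — prev None → EMPTY
1: bank 2 row 1 — prev None → EMPTY
2: bank 0 row 3 — prev None → EMPTY
3: bank 2 row 1 — prev 1 → HIT
4: bank 2 row 3 — prev 1 → CONFLICT
5: bank 1 row 3 — prev 3 → HIT
6: bank 2 row 4 — prev 3 → CONFLICT
7: bank 0 row 3 — prev 3 → HIT
8: bank 0 row 3 — prev 3 → HIT
9: bank 0 row 3 — prev 3 → HIT
10: bank 0 row 2 — prev 3 → CONFLICT
11: bank 1 row 2 — prev 3 → CONFLICT
12: bank 0 row 4 — prev 2 → CONFLICT
13: bank 0 row 4 — prev 4 → HIT
14: bank 2 row 5 — prev 4 → CONFLICT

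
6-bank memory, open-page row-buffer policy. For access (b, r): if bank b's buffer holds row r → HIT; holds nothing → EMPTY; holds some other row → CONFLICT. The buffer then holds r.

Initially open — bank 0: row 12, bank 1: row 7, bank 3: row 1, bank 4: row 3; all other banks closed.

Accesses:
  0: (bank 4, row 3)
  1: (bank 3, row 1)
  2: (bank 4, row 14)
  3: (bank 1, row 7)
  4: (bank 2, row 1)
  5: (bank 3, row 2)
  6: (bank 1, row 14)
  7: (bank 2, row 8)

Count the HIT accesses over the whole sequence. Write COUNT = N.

step 0: bank4 3->3 [HIT]
step 1: bank3 1->1 [HIT]
step 2: bank4 3->14 [CONFLICT]
step 3: bank1 7->7 [HIT]
step 4: bank2 None->1 [EMPTY]
step 5: bank3 1->2 [CONFLICT]
step 6: bank1 7->14 [CONFLICT]
step 7: bank2 1->8 [CONFLICT]

COUNT = 3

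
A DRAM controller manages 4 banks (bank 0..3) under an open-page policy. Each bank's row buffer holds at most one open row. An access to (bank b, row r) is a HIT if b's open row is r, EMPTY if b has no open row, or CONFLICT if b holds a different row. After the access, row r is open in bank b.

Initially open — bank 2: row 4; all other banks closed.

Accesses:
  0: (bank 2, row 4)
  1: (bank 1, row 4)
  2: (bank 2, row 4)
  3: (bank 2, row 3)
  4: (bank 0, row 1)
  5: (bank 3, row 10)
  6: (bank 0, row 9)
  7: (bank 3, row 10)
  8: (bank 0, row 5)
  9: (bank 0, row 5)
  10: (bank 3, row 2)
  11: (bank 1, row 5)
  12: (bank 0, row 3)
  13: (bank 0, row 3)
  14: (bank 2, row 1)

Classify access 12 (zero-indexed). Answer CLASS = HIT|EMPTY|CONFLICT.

#0 (2,4) H  (was 4)
#1 (1,4) E
#2 (2,4) H  (was 4)
#3 (2,3) C  (was 4)
#4 (0,1) E
#5 (3,10) E
#6 (0,9) C  (was 1)
#7 (3,10) H  (was 10)
#8 (0,5) C  (was 9)
#9 (0,5) H  (was 5)
#10 (3,2) C  (was 10)
#11 (1,5) C  (was 4)
#12 (0,3) C  (was 5)
#13 (0,3) H  (was 3)
#14 (2,1) C  (was 3)

CLASS = CONFLICT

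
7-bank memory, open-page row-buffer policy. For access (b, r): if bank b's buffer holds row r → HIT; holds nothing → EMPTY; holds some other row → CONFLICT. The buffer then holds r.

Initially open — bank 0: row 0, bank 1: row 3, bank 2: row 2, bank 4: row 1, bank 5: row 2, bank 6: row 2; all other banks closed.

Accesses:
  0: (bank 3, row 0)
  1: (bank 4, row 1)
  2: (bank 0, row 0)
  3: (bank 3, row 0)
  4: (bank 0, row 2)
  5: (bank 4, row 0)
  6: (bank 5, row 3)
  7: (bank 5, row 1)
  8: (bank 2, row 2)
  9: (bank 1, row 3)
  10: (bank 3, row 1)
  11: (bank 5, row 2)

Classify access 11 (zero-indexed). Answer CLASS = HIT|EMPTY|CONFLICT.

step 0: bank3 None->0 [EMPTY]
step 1: bank4 1->1 [HIT]
step 2: bank0 0->0 [HIT]
step 3: bank3 0->0 [HIT]
step 4: bank0 0->2 [CONFLICT]
step 5: bank4 1->0 [CONFLICT]
step 6: bank5 2->3 [CONFLICT]
step 7: bank5 3->1 [CONFLICT]
step 8: bank2 2->2 [HIT]
step 9: bank1 3->3 [HIT]
step 10: bank3 0->1 [CONFLICT]
step 11: bank5 1->2 [CONFLICT]

CLASS = CONFLICT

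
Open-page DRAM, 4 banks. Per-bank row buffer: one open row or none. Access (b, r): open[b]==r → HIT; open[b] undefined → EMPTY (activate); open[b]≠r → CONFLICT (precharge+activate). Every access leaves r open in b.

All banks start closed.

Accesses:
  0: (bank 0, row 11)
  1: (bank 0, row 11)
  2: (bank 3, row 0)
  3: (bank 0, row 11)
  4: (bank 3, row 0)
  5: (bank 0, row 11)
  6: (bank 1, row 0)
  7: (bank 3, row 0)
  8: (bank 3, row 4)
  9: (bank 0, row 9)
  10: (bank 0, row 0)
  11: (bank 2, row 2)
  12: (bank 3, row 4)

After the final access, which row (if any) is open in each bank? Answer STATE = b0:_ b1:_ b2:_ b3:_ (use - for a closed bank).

STATE = b0:0 b1:0 b2:2 b3:4

0: bank 0 row 11 — prev None → EMPTY
1: bank 0 row 11 — prev 11 → HIT
2: bank 3 row 0 — prev None → EMPTY
3: bank 0 row 11 — prev 11 → HIT
4: bank 3 row 0 — prev 0 → HIT
5: bank 0 row 11 — prev 11 → HIT
6: bank 1 row 0 — prev None → EMPTY
7: bank 3 row 0 — prev 0 → HIT
8: bank 3 row 4 — prev 0 → CONFLICT
9: bank 0 row 9 — prev 11 → CONFLICT
10: bank 0 row 0 — prev 9 → CONFLICT
11: bank 2 row 2 — prev None → EMPTY
12: bank 3 row 4 — prev 4 → HIT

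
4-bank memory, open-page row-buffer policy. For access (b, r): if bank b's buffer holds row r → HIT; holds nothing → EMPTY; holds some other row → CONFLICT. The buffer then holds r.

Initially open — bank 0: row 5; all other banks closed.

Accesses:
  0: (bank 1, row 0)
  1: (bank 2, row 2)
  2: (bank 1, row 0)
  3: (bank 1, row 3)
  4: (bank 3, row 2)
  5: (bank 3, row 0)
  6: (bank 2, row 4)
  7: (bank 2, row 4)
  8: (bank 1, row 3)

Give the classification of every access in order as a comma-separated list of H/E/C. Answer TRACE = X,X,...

TRACE = E,E,H,C,E,C,C,H,H

step 0: bank1 None->0 [EMPTY]
step 1: bank2 None->2 [EMPTY]
step 2: bank1 0->0 [HIT]
step 3: bank1 0->3 [CONFLICT]
step 4: bank3 None->2 [EMPTY]
step 5: bank3 2->0 [CONFLICT]
step 6: bank2 2->4 [CONFLICT]
step 7: bank2 4->4 [HIT]
step 8: bank1 3->3 [HIT]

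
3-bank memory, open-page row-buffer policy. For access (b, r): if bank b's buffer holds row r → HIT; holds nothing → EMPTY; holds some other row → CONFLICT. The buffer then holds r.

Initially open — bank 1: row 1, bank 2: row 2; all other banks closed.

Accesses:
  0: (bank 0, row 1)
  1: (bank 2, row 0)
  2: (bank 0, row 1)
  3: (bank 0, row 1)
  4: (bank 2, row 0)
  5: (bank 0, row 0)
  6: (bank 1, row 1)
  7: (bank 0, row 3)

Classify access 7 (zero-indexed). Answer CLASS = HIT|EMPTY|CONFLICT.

CLASS = CONFLICT

  [0] b0 r1: no row ⇒ E
  [1] b2 r0: had r2 ⇒ C
  [2] b0 r1: had r1 ⇒ H
  [3] b0 r1: had r1 ⇒ H
  [4] b2 r0: had r0 ⇒ H
  [5] b0 r0: had r1 ⇒ C
  [6] b1 r1: had r1 ⇒ H
  [7] b0 r3: had r0 ⇒ C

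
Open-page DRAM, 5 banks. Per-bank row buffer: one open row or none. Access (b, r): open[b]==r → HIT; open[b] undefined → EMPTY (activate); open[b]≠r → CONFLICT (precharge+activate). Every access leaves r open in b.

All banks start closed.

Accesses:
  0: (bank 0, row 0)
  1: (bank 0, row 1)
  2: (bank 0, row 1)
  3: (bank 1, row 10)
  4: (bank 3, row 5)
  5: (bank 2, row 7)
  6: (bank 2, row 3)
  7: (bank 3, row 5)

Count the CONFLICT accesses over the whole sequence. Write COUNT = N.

COUNT = 2

0: bank 0 row 0 — prev None → EMPTY
1: bank 0 row 1 — prev 0 → CONFLICT
2: bank 0 row 1 — prev 1 → HIT
3: bank 1 row 10 — prev None → EMPTY
4: bank 3 row 5 — prev None → EMPTY
5: bank 2 row 7 — prev None → EMPTY
6: bank 2 row 3 — prev 7 → CONFLICT
7: bank 3 row 5 — prev 5 → HIT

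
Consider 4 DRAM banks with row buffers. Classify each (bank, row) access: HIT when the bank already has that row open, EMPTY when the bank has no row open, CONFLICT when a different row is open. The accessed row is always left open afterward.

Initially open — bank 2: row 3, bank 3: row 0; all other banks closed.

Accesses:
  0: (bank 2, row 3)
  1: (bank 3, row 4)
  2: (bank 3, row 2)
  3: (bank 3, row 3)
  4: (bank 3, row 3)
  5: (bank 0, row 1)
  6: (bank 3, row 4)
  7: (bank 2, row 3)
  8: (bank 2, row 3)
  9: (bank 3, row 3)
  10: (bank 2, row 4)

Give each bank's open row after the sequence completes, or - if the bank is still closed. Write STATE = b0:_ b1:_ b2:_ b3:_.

STATE = b0:1 b1:- b2:4 b3:3

  [0] b2 r3: had r3 ⇒ H
  [1] b3 r4: had r0 ⇒ C
  [2] b3 r2: had r4 ⇒ C
  [3] b3 r3: had r2 ⇒ C
  [4] b3 r3: had r3 ⇒ H
  [5] b0 r1: no row ⇒ E
  [6] b3 r4: had r3 ⇒ C
  [7] b2 r3: had r3 ⇒ H
  [8] b2 r3: had r3 ⇒ H
  [9] b3 r3: had r4 ⇒ C
  [10] b2 r4: had r3 ⇒ C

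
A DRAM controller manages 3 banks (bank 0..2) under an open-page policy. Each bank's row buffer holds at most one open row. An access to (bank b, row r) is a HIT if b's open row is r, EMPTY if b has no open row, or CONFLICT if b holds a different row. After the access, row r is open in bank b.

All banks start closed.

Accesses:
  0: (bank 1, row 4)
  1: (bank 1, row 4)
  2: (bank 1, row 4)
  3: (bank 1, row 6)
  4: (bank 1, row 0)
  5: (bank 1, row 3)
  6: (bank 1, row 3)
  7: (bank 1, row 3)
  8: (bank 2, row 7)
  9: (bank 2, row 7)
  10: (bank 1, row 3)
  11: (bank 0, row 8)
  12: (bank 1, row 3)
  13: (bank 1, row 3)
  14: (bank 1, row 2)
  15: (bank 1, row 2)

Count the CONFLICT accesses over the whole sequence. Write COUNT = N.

0: bank 1 row 4 — prev None → EMPTY
1: bank 1 row 4 — prev 4 → HIT
2: bank 1 row 4 — prev 4 → HIT
3: bank 1 row 6 — prev 4 → CONFLICT
4: bank 1 row 0 — prev 6 → CONFLICT
5: bank 1 row 3 — prev 0 → CONFLICT
6: bank 1 row 3 — prev 3 → HIT
7: bank 1 row 3 — prev 3 → HIT
8: bank 2 row 7 — prev None → EMPTY
9: bank 2 row 7 — prev 7 → HIT
10: bank 1 row 3 — prev 3 → HIT
11: bank 0 row 8 — prev None → EMPTY
12: bank 1 row 3 — prev 3 → HIT
13: bank 1 row 3 — prev 3 → HIT
14: bank 1 row 2 — prev 3 → CONFLICT
15: bank 1 row 2 — prev 2 → HIT

COUNT = 4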